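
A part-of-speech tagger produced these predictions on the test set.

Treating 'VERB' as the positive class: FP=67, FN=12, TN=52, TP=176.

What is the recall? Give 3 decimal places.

0.936

Recall = TP/(TP+FN) = 176/(176+12) = 176/188 = 0.936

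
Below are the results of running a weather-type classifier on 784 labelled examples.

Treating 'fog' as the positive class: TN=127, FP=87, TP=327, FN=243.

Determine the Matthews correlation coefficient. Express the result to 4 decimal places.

0.1492

MCC = (TP·TN − FP·FN) / √((TP+FP)(TP+FN)(TN+FP)(TN+FN))
Numerator = 327·127 − 87·243 = 20388
Denominator = √(414·570·214·370) = √18684896400 = 136692.7079
MCC = 20388 / 136692.7079 = 0.1492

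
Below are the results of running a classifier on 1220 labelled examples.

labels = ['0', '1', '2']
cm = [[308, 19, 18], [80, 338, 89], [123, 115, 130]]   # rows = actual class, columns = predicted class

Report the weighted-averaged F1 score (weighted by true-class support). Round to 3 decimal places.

Per-class F1 score (2·TP/(2·TP+FP+FN)):
  0: TP=308, FP=80+123=203, FN=19+18=37 → 616/856 = 0.7196
  1: TP=338, FP=19+115=134, FN=80+89=169 → 676/979 = 0.6905
  2: TP=130, FP=18+89=107, FN=123+115=238 → 260/605 = 0.4298
Weighted-F1 score = Σ (supportᵢ/N)·F1 scoreᵢ with N=1220: (345/1220)·0.7196 + (507/1220)·0.6905 + (368/1220)·0.4298 = 0.620

0.620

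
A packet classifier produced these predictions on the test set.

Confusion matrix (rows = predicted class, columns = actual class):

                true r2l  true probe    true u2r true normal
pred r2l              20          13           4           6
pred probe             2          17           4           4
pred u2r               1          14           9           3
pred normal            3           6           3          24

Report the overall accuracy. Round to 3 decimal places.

0.526

Accuracy = trace / total = (20+17+9+24=70) / 133 = 70/133 = 0.526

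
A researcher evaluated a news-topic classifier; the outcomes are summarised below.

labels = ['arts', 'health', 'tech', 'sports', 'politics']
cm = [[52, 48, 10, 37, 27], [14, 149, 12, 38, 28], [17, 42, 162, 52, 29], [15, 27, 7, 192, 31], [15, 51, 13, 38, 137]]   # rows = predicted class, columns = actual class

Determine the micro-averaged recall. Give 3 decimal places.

0.557

Micro-averaging pools counts across classes: ΣTP=692, ΣFP=551, ΣFN=551.
Micro-recall = TP/(TP+FN) on pooled counts = 0.557 (equals overall accuracy in single-label multiclass).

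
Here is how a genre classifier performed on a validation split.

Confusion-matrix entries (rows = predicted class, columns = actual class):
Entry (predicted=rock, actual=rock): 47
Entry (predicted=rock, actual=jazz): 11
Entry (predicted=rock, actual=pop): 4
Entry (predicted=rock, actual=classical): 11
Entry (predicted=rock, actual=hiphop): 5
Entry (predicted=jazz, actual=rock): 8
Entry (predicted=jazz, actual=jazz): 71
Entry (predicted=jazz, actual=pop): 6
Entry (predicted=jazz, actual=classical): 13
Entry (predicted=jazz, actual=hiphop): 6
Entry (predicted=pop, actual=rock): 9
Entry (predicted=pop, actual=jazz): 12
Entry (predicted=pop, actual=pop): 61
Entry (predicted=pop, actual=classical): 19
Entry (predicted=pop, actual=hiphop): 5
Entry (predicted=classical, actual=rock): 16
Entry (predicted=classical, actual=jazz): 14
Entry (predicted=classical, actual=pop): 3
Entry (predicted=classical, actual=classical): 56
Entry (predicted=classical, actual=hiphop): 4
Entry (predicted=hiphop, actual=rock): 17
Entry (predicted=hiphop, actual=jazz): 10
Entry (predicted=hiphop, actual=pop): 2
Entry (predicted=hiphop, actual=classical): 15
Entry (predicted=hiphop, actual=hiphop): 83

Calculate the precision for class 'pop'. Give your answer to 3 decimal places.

0.575

Take TP from the diagonal, FP from the rest of the 'pop' prediction marginal, FN from the rest of the 'pop' actual marginal.
precision = TP/(TP+FP).
pop: TP=61, FP=9+12+19+5=45 → 61/106 = 0.5755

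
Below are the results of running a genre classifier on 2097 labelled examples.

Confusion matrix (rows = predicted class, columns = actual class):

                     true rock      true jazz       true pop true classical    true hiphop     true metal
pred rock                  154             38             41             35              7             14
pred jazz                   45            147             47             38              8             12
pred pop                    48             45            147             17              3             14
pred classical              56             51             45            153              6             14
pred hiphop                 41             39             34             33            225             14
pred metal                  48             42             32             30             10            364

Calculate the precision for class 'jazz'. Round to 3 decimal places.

0.495

precision = TP/(TP+FP).
jazz: TP=147, FP=45+47+38+8+12=150 → 147/297 = 0.4949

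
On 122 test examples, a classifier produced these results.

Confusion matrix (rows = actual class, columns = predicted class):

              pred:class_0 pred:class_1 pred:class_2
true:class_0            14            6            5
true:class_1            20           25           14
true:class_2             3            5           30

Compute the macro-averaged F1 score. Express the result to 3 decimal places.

0.556

Per-class F1 score (2·TP/(2·TP+FP+FN)):
  class_0: TP=14, FP=20+3=23, FN=6+5=11 → 28/62 = 0.4516
  class_1: TP=25, FP=6+5=11, FN=20+14=34 → 50/95 = 0.5263
  class_2: TP=30, FP=5+14=19, FN=3+5=8 → 60/87 = 0.6897
Macro-F1 score = mean = (0.4516 + 0.5263 + 0.6897) / 3 = 0.556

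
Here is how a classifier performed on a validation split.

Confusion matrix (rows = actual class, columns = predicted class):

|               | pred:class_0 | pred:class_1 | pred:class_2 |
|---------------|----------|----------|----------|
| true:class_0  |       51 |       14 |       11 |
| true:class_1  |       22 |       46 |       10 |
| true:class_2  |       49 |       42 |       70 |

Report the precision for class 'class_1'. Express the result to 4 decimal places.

precision = TP/(TP+FP).
class_1: TP=46, FP=14+42=56 → 46/102 = 0.45098

0.4510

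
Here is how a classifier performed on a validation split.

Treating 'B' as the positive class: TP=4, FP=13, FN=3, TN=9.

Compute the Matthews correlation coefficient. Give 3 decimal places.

MCC = (TP·TN − FP·FN) / √((TP+FP)(TP+FN)(TN+FP)(TN+FN))
Numerator = 4·9 − 13·3 = -3
Denominator = √(17·7·22·12) = √31416 = 177.2456
MCC = -3 / 177.2456 = -0.017

-0.017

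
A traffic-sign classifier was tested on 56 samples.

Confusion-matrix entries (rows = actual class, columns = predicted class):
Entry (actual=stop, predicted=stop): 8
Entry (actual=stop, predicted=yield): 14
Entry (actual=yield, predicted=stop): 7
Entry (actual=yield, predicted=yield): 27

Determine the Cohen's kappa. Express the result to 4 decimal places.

0.1671

Observed agreement pₒ = trace/N = 35/56 = 0.62500
Expected agreement pₑ = Σ (rowᵢ·colᵢ)/N² = (22·15 + 34·41)/56² = 0.54974
κ = (pₒ − pₑ)/(1 − pₑ) = (0.62500 − 0.54974)/(1 − 0.54974) = 0.1671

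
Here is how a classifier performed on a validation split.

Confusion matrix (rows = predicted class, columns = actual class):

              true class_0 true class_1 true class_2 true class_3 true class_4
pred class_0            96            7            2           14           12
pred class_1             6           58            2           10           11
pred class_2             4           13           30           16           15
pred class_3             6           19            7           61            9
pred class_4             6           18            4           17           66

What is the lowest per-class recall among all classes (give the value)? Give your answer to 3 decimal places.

Per-class recall (TP/(TP+FN)):
  class_0: TP=96, FN=6+4+6+6=22 → 96/118 = 0.8136
  class_1: TP=58, FN=7+13+19+18=57 → 58/115 = 0.5043
  class_2: TP=30, FN=2+2+7+4=15 → 30/45 = 0.6667
  class_3: TP=61, FN=14+10+16+17=57 → 61/118 = 0.5169
  class_4: TP=66, FN=12+11+15+9=47 → 66/113 = 0.5841
Lowest is class 'class_1' with recall = 0.504.

0.504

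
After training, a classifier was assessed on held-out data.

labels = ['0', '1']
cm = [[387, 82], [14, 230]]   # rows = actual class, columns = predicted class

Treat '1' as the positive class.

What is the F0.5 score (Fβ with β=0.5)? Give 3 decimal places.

0.771

Fβ = (1+β²)·TP / ((1+β²)·TP + β²·FN + FP), with β²=1/4
= 1.25·230 / (1.25·230 + 0.25·14 + 82) = 0.771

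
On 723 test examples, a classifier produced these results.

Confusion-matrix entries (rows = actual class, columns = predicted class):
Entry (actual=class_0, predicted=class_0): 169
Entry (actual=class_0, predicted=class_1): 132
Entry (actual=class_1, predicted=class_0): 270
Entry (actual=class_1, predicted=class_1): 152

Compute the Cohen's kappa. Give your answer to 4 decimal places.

-0.0735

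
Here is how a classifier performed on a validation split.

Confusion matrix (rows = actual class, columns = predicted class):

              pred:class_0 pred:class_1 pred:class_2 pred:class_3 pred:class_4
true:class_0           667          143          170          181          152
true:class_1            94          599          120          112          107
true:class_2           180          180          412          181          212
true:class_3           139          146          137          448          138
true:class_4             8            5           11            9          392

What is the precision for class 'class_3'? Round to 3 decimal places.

precision = TP/(TP+FP).
class_3: TP=448, FP=181+112+181+9=483 → 448/931 = 0.4812

0.481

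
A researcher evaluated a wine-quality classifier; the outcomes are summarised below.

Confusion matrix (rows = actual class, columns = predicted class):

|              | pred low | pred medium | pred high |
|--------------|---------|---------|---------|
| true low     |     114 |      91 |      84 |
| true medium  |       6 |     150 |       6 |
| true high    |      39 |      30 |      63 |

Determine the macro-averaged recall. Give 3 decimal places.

Per-class recall (TP/(TP+FN)):
  low: TP=114, FN=91+84=175 → 114/289 = 0.3945
  medium: TP=150, FN=6+6=12 → 150/162 = 0.9259
  high: TP=63, FN=39+30=69 → 63/132 = 0.4773
Macro-recall = mean = (0.3945 + 0.9259 + 0.4773) / 3 = 0.599

0.599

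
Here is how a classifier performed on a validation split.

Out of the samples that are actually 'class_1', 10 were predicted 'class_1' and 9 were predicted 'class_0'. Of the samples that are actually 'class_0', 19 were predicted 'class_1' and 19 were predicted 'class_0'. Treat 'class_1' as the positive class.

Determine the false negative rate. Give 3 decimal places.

0.474

FNR = FN/(FN+TP) = 9/(9+10) = 0.474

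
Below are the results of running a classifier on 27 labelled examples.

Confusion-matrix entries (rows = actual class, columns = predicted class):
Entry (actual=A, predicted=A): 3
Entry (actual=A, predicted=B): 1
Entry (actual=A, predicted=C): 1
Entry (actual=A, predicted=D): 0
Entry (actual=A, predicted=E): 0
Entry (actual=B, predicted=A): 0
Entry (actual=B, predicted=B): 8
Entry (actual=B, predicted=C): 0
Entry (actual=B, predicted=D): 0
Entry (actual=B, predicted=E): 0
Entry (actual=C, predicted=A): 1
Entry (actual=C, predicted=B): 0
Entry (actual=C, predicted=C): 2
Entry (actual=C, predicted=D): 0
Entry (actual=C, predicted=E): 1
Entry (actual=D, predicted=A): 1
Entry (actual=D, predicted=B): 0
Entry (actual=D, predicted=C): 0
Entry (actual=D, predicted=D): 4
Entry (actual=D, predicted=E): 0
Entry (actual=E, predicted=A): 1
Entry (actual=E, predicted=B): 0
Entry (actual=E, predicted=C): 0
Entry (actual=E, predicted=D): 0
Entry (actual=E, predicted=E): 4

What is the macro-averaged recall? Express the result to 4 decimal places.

0.7400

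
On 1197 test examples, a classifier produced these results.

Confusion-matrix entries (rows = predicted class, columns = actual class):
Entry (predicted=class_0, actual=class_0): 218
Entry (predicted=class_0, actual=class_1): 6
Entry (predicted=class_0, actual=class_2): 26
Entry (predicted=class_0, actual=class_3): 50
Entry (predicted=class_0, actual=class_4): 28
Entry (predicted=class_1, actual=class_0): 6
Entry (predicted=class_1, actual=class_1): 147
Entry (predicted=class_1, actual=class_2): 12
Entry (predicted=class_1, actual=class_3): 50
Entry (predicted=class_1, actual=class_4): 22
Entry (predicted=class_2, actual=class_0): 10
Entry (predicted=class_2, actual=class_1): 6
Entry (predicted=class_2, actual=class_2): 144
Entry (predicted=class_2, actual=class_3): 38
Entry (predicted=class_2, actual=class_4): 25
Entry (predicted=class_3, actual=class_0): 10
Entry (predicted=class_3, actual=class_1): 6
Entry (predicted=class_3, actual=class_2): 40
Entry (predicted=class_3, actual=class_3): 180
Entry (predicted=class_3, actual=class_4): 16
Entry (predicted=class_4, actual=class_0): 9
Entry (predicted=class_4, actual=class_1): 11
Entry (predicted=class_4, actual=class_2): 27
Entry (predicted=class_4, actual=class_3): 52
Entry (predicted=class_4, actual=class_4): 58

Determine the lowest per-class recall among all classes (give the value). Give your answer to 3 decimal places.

Per-class recall (TP/(TP+FN)):
  class_0: TP=218, FN=6+10+10+9=35 → 218/253 = 0.8617
  class_1: TP=147, FN=6+6+6+11=29 → 147/176 = 0.8352
  class_2: TP=144, FN=26+12+40+27=105 → 144/249 = 0.5783
  class_3: TP=180, FN=50+50+38+52=190 → 180/370 = 0.4865
  class_4: TP=58, FN=28+22+25+16=91 → 58/149 = 0.3893
Lowest is class 'class_4' with recall = 0.389.

0.389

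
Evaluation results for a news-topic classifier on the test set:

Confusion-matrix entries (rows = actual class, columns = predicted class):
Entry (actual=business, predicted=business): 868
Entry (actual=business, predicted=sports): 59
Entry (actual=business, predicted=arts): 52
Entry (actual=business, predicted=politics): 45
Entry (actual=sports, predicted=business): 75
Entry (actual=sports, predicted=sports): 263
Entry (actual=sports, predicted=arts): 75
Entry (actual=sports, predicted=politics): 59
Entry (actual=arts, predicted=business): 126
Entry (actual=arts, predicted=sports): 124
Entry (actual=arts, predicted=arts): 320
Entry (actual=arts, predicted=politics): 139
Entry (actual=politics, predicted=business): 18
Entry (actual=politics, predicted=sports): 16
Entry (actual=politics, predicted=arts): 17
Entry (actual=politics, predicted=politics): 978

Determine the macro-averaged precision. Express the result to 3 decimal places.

0.715

Per-class precision (TP/(TP+FP)):
  business: TP=868, FP=75+126+18=219 → 868/1087 = 0.7985
  sports: TP=263, FP=59+124+16=199 → 263/462 = 0.5693
  arts: TP=320, FP=52+75+17=144 → 320/464 = 0.6897
  politics: TP=978, FP=45+59+139=243 → 978/1221 = 0.8010
Macro-precision = mean = (0.7985 + 0.5693 + 0.6897 + 0.8010) / 4 = 0.715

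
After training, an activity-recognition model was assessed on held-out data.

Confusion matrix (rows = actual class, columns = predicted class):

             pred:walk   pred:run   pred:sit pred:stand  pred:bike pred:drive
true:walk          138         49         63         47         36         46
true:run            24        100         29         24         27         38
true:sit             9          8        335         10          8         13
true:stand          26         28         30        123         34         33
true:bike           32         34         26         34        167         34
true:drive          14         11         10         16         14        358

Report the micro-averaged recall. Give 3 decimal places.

0.602

Micro-averaging pools counts across classes: ΣTP=1221, ΣFP=807, ΣFN=807.
Micro-recall = TP/(TP+FN) on pooled counts = 0.602 (equals overall accuracy in single-label multiclass).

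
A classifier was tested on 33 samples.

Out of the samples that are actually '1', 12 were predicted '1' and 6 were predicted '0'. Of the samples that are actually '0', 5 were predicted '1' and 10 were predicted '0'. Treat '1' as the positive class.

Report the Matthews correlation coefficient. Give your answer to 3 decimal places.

MCC = (TP·TN − FP·FN) / √((TP+FP)(TP+FN)(TN+FP)(TN+FN))
Numerator = 12·10 − 5·6 = 90
Denominator = √(17·18·15·16) = √73440 = 270.9982
MCC = 90 / 270.9982 = 0.332

0.332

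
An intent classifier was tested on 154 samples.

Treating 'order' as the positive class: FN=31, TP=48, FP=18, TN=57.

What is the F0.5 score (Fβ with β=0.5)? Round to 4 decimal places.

0.6997

Fβ = (1+β²)·TP / ((1+β²)·TP + β²·FN + FP), with β²=1/4
= 1.25·48 / (1.25·48 + 0.25·31 + 18) = 0.6997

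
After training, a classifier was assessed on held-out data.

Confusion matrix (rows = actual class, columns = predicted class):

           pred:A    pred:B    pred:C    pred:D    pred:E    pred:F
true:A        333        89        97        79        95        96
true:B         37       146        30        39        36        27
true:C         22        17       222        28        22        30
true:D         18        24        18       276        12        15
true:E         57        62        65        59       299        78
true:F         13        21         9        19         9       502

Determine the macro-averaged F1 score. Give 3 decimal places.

Per-class F1 score (2·TP/(2·TP+FP+FN)):
  A: TP=333, FP=37+22+18+57+13=147, FN=89+97+79+95+96=456 → 666/1269 = 0.5248
  B: TP=146, FP=89+17+24+62+21=213, FN=37+30+39+36+27=169 → 292/674 = 0.4332
  C: TP=222, FP=97+30+18+65+9=219, FN=22+17+28+22+30=119 → 444/782 = 0.5678
  D: TP=276, FP=79+39+28+59+19=224, FN=18+24+18+12+15=87 → 552/863 = 0.6396
  E: TP=299, FP=95+36+22+12+9=174, FN=57+62+65+59+78=321 → 598/1093 = 0.5471
  F: TP=502, FP=96+27+30+15+78=246, FN=13+21+9+19+9=71 → 1004/1321 = 0.7600
Macro-F1 score = mean = (0.5248 + 0.4332 + 0.5678 + 0.6396 + 0.5471 + 0.7600) / 6 = 0.579

0.579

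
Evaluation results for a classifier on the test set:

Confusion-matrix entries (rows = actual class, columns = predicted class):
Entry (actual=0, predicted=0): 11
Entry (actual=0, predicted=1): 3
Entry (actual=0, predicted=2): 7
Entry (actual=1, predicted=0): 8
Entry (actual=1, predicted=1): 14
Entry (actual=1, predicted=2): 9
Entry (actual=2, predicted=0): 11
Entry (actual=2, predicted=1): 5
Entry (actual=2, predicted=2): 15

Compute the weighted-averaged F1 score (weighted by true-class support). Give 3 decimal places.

0.487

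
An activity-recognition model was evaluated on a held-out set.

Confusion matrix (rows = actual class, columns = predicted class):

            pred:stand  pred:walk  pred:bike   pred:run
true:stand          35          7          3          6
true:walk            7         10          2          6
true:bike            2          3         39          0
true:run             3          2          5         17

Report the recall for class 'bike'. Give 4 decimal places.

0.8864

recall = TP/(TP+FN).
bike: TP=39, FN=2+3+0=5 → 39/44 = 0.88636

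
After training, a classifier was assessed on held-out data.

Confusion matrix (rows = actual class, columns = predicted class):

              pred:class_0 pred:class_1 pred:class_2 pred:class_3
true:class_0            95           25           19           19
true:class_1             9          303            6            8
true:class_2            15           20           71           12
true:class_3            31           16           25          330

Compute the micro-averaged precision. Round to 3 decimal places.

Micro-averaging pools counts across classes: ΣTP=799, ΣFP=205, ΣFN=205.
Micro-precision = TP/(TP+FP) on pooled counts = 0.796 (equals overall accuracy in single-label multiclass).

0.796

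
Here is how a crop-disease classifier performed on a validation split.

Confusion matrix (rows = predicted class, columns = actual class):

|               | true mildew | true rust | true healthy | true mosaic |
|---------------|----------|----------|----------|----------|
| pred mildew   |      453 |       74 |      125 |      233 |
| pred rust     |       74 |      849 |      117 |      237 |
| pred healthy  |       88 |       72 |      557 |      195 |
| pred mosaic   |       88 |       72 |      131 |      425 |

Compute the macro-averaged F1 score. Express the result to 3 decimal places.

0.593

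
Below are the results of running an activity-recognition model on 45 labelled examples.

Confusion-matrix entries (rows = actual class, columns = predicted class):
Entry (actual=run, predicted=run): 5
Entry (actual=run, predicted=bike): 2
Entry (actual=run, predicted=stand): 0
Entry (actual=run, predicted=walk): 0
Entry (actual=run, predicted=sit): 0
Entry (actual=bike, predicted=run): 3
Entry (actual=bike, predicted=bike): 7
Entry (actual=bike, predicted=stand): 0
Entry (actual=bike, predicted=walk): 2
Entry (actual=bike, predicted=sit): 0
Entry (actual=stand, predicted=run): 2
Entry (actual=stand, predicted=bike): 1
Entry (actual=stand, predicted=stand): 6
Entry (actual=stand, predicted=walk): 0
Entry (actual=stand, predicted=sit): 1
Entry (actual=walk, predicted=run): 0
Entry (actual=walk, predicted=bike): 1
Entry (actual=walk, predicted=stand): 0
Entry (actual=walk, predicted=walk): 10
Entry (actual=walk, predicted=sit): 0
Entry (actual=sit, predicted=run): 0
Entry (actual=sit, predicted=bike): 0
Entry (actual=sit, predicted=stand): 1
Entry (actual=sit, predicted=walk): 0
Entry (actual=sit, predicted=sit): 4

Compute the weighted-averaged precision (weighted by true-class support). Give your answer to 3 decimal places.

Per-class precision (TP/(TP+FP)):
  run: TP=5, FP=3+2+0+0=5 → 5/10 = 0.5000
  bike: TP=7, FP=2+1+1+0=4 → 7/11 = 0.6364
  stand: TP=6, FP=0+0+0+1=1 → 6/7 = 0.8571
  walk: TP=10, FP=0+2+0+0=2 → 10/12 = 0.8333
  sit: TP=4, FP=0+0+1+0=1 → 4/5 = 0.8000
Weighted-precision = Σ (supportᵢ/N)·precisionᵢ with N=45: (7/45)·0.5000 + (12/45)·0.6364 + (10/45)·0.8571 + (11/45)·0.8333 + (5/45)·0.8000 = 0.731

0.731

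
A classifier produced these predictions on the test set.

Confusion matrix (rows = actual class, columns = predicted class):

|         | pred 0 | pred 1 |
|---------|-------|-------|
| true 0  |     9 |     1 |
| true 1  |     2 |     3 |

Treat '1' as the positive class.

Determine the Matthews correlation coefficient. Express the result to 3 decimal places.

0.533

MCC = (TP·TN − FP·FN) / √((TP+FP)(TP+FN)(TN+FP)(TN+FN))
Numerator = 3·9 − 1·2 = 25
Denominator = √(4·5·10·11) = √2200 = 46.9042
MCC = 25 / 46.9042 = 0.533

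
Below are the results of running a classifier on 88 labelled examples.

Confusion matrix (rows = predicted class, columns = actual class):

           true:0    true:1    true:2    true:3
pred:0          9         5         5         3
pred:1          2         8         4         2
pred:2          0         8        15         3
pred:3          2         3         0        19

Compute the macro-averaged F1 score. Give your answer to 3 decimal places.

0.565

Per-class F1 score (2·TP/(2·TP+FP+FN)):
  0: TP=9, FP=5+5+3=13, FN=2+0+2=4 → 18/35 = 0.5143
  1: TP=8, FP=2+4+2=8, FN=5+8+3=16 → 16/40 = 0.4000
  2: TP=15, FP=0+8+3=11, FN=5+4+0=9 → 30/50 = 0.6000
  3: TP=19, FP=2+3+0=5, FN=3+2+3=8 → 38/51 = 0.7451
Macro-F1 score = mean = (0.5143 + 0.4000 + 0.6000 + 0.7451) / 4 = 0.565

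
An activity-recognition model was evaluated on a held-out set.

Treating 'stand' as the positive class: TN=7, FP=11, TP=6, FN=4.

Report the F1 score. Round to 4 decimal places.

0.4444

Precision = TP/(TP+FP) = 6/17 = 0.3529
Recall = TP/(TP+FN) = 6/10 = 0.6000
F1 = 2·TP/(2·TP+FP+FN) = 12/27 = 0.4444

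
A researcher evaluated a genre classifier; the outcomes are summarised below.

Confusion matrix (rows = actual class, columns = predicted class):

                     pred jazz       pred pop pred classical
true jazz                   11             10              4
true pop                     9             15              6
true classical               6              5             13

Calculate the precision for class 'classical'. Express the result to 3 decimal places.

Treat 'classical' as positive and all other classes as negative.
precision = TP/(TP+FP).
classical: TP=13, FP=4+6=10 → 13/23 = 0.5652

0.565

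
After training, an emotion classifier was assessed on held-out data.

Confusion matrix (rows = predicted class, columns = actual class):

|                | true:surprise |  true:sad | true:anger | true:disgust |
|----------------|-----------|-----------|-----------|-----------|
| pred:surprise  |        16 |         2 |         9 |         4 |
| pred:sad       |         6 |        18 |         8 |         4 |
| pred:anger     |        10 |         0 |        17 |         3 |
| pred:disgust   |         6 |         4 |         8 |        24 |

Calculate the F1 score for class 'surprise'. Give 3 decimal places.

0.464

One-vs-rest for 'surprise': TP = diagonal; FP = other classes predicted 'surprise'; FN = 'surprise' predicted as other.
F1 score = 2·TP/(2·TP+FP+FN).
surprise: TP=16, FP=2+9+4=15, FN=6+10+6=22 → 32/69 = 0.4638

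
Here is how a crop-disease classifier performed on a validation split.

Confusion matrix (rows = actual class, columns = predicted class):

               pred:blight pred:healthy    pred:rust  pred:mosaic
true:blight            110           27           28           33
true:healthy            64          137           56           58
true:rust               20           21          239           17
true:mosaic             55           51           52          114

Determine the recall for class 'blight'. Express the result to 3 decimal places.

Take TP from the diagonal, FP from the rest of the 'blight' prediction marginal, FN from the rest of the 'blight' actual marginal.
recall = TP/(TP+FN).
blight: TP=110, FN=27+28+33=88 → 110/198 = 0.5556

0.556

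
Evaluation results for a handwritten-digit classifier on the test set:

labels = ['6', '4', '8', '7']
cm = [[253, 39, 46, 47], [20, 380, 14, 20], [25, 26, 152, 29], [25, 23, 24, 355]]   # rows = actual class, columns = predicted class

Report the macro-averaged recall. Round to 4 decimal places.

0.7548

Per-class recall (TP/(TP+FN)):
  6: TP=253, FN=39+46+47=132 → 253/385 = 0.65714
  4: TP=380, FN=20+14+20=54 → 380/434 = 0.87558
  8: TP=152, FN=25+26+29=80 → 152/232 = 0.65517
  7: TP=355, FN=25+23+24=72 → 355/427 = 0.83138
Macro-recall = mean = (0.65714 + 0.87558 + 0.65517 + 0.83138) / 4 = 0.7548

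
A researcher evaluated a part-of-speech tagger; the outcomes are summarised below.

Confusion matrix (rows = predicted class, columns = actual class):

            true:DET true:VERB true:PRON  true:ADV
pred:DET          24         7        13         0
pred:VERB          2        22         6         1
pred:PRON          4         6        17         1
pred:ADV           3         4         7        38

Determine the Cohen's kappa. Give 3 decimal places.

0.537

Observed agreement pₒ = trace/N = 101/155 = 0.6516
Expected agreement pₑ = Σ (rowᵢ·colᵢ)/N² = (33·44 + 39·31 + 43·28 + 40·52)/155² = 0.2475
κ = (pₒ − pₑ)/(1 − pₑ) = (0.6516 − 0.2475)/(1 − 0.2475) = 0.537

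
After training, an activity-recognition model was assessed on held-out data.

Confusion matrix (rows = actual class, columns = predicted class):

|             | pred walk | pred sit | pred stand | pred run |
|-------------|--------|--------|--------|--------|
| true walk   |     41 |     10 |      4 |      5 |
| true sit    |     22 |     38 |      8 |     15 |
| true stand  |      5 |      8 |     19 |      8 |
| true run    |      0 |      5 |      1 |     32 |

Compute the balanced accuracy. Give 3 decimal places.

Balanced accuracy = mean of per-class recall.
  walk: recall = 41/60 = 0.6833
  sit: recall = 38/83 = 0.4578
  stand: recall = 19/40 = 0.4750
  run: recall = 32/38 = 0.8421
Mean = (0.6833 + 0.4578 + 0.4750 + 0.8421) / 4 = 0.615

0.615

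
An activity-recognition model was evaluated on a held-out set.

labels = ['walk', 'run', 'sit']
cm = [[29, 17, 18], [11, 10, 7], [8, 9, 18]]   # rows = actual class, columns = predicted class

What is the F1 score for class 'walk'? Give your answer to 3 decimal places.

Take TP from the diagonal, FP from the rest of the 'walk' prediction marginal, FN from the rest of the 'walk' actual marginal.
F1 score = 2·TP/(2·TP+FP+FN).
walk: TP=29, FP=11+8=19, FN=17+18=35 → 58/112 = 0.5179

0.518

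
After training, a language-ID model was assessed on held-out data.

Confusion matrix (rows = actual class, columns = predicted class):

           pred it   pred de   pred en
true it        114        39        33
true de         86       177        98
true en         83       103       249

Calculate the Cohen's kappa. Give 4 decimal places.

0.3124

Observed agreement pₒ = trace/N = 540/982 = 0.54990
Expected agreement pₑ = Σ (rowᵢ·colᵢ)/N² = (186·283 + 361·319 + 435·380)/982² = 0.34542
κ = (pₒ − pₑ)/(1 − pₑ) = (0.54990 − 0.34542)/(1 − 0.34542) = 0.3124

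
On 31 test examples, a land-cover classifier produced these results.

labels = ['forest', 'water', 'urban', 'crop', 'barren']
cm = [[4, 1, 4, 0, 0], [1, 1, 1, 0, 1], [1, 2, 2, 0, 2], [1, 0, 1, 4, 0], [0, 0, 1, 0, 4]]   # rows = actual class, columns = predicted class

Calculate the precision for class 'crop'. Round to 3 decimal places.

1.000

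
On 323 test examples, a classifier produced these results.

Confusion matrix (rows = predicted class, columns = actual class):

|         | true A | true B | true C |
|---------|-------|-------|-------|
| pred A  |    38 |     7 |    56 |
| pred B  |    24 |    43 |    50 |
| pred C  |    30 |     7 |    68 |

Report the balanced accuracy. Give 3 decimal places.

0.519

Balanced accuracy = mean of per-class recall.
  A: recall = 38/92 = 0.4130
  B: recall = 43/57 = 0.7544
  C: recall = 68/174 = 0.3908
Mean = (0.4130 + 0.7544 + 0.3908) / 3 = 0.519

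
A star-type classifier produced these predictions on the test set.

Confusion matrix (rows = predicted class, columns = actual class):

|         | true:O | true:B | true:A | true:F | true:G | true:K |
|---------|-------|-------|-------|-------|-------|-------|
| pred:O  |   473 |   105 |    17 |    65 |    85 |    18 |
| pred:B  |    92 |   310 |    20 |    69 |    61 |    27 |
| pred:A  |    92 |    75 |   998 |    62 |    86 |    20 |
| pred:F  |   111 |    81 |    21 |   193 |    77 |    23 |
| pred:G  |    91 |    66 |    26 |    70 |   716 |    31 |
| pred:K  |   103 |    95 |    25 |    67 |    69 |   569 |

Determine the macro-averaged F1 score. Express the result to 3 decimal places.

0.600

Per-class F1 score (2·TP/(2·TP+FP+FN)):
  O: TP=473, FP=105+17+65+85+18=290, FN=92+92+111+91+103=489 → 946/1725 = 0.5484
  B: TP=310, FP=92+20+69+61+27=269, FN=105+75+81+66+95=422 → 620/1311 = 0.4729
  A: TP=998, FP=92+75+62+86+20=335, FN=17+20+21+26+25=109 → 1996/2440 = 0.8180
  F: TP=193, FP=111+81+21+77+23=313, FN=65+69+62+70+67=333 → 386/1032 = 0.3740
  G: TP=716, FP=91+66+26+70+31=284, FN=85+61+86+77+69=378 → 1432/2094 = 0.6839
  K: TP=569, FP=103+95+25+67+69=359, FN=18+27+20+23+31=119 → 1138/1616 = 0.7042
Macro-F1 score = mean = (0.5484 + 0.4729 + 0.8180 + 0.3740 + 0.6839 + 0.7042) / 6 = 0.600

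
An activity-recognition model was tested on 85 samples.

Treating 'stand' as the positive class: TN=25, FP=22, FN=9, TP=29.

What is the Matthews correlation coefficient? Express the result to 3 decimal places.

0.299

MCC = (TP·TN − FP·FN) / √((TP+FP)(TP+FN)(TN+FP)(TN+FN))
Numerator = 29·25 − 22·9 = 527
Denominator = √(51·38·47·34) = √3096924 = 1759.8079
MCC = 527 / 1759.8079 = 0.299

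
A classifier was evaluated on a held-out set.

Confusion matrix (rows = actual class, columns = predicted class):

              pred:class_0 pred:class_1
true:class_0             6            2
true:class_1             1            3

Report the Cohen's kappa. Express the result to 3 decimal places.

0.471

Observed agreement pₒ = trace/N = 9/12 = 0.7500
Expected agreement pₑ = Σ (rowᵢ·colᵢ)/N² = (8·7 + 4·5)/12² = 0.5278
κ = (pₒ − pₑ)/(1 − pₑ) = (0.7500 − 0.5278)/(1 − 0.5278) = 0.471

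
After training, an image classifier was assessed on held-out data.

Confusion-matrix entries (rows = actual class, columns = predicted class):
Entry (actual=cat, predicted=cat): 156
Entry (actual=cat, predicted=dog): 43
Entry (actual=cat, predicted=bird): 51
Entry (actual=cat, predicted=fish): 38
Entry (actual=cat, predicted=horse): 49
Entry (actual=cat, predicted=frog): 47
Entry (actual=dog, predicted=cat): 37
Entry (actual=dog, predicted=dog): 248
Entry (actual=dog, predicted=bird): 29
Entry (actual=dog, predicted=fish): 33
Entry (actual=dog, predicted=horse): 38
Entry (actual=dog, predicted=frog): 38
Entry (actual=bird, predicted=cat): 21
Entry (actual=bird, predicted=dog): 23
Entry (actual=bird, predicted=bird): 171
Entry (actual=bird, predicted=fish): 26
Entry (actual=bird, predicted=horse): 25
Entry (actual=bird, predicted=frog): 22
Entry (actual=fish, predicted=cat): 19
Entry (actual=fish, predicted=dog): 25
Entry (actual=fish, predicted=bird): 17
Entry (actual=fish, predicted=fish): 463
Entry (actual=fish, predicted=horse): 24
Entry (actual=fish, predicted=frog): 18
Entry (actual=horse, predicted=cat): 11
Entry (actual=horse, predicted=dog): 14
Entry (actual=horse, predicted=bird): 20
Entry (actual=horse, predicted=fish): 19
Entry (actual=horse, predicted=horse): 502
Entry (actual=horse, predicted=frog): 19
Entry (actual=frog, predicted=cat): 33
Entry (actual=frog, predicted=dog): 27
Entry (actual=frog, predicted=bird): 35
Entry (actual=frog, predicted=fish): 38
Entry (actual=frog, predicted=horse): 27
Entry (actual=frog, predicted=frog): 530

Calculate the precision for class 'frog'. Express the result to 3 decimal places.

precision = TP/(TP+FP).
frog: TP=530, FP=47+38+22+18+19=144 → 530/674 = 0.7864

0.786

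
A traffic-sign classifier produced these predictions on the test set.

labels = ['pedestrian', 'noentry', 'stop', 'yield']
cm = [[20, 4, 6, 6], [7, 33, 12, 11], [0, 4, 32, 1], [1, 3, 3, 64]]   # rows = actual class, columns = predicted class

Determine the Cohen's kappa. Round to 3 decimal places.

0.616

Observed agreement pₒ = trace/N = 149/207 = 0.7198
Expected agreement pₑ = Σ (rowᵢ·colᵢ)/N² = (36·28 + 63·44 + 37·53 + 71·82)/207² = 0.2699
κ = (pₒ − pₑ)/(1 − pₑ) = (0.7198 − 0.2699)/(1 − 0.2699) = 0.616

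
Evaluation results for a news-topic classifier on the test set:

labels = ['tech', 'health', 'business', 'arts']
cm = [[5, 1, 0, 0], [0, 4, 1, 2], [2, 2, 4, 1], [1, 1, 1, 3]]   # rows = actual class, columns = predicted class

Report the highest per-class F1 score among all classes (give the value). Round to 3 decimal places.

0.714

Per-class F1 score (2·TP/(2·TP+FP+FN)):
  tech: TP=5, FP=0+2+1=3, FN=1+0+0=1 → 10/14 = 0.7143
  health: TP=4, FP=1+2+1=4, FN=0+1+2=3 → 8/15 = 0.5333
  business: TP=4, FP=0+1+1=2, FN=2+2+1=5 → 8/15 = 0.5333
  arts: TP=3, FP=0+2+1=3, FN=1+1+1=3 → 6/12 = 0.5000
Highest is class 'tech' with F1 score = 0.714.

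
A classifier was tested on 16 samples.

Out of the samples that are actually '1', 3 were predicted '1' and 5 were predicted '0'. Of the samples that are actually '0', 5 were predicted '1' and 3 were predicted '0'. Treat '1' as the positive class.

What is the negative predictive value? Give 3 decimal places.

0.375

NPV = TN/(TN+FN) = 3/(3+5) = 0.375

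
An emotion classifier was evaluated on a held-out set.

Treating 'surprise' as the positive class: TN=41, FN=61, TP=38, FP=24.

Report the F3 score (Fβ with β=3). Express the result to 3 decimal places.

Fβ = (1+β²)·TP / ((1+β²)·TP + β²·FN + FP), with β²=9
= 10·38 / (10·38 + 9·61 + 24) = 0.399

0.399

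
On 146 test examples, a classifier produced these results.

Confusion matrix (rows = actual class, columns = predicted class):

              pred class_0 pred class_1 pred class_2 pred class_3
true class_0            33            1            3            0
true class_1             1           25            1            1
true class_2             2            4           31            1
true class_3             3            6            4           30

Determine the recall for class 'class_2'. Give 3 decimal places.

0.816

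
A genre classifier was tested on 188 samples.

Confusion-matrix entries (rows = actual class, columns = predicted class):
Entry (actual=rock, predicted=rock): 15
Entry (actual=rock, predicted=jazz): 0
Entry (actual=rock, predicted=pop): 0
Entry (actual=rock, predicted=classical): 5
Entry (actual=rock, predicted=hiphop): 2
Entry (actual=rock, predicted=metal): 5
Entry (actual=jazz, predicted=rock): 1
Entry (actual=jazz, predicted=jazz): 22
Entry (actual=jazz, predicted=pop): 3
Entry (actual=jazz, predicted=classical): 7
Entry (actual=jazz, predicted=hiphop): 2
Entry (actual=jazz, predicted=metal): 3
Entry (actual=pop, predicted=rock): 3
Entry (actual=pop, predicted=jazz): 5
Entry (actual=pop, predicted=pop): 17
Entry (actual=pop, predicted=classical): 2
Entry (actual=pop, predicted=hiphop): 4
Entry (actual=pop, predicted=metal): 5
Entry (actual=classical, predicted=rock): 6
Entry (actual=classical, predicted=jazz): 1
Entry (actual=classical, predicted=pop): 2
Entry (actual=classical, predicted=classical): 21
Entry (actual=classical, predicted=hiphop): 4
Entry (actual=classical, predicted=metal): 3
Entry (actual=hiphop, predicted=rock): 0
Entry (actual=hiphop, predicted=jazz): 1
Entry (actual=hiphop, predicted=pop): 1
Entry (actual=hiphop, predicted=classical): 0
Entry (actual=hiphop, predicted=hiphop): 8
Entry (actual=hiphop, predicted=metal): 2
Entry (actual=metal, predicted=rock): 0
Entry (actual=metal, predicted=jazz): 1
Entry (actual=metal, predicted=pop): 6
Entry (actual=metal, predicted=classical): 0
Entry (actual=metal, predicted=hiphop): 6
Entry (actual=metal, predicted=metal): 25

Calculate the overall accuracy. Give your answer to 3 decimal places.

0.574

Accuracy = trace / total = (15+22+17+21+8+25=108) / 188 = 108/188 = 0.574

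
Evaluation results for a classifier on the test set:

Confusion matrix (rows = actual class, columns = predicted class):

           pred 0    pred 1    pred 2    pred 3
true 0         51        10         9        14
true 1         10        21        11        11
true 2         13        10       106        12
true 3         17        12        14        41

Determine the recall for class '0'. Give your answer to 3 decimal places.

0.607

One-vs-rest for '0': TP = diagonal; FP = other classes predicted '0'; FN = '0' predicted as other.
recall = TP/(TP+FN).
0: TP=51, FN=10+9+14=33 → 51/84 = 0.6071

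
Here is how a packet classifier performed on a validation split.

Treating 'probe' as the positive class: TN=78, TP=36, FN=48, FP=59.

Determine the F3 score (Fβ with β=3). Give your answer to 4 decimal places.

Fβ = (1+β²)·TP / ((1+β²)·TP + β²·FN + FP), with β²=9
= 10·36 / (10·36 + 9·48 + 59) = 0.4230

0.4230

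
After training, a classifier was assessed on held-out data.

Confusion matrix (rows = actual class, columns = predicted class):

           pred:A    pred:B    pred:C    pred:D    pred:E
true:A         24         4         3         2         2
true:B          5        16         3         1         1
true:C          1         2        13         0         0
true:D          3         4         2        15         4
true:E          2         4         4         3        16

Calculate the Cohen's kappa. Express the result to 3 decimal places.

Observed agreement pₒ = trace/N = 84/134 = 0.6269
Expected agreement pₑ = Σ (rowᵢ·colᵢ)/N² = (35·35 + 26·30 + 16·25 + 28·21 + 29·23)/134² = 0.2038
κ = (pₒ − pₑ)/(1 − pₑ) = (0.6269 − 0.2038)/(1 − 0.2038) = 0.531

0.531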